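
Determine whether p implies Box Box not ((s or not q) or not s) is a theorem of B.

Tableau for the negation not (p implies Box Box not ((s or not q) or not s)):
1. not (p implies Box Box not ((s or not q) or not s)), u
2. p, u
3. not Box Box not ((s or not q) or not s), u
4. not Box not ((s or not q) or not s), v
5. (s or not q) or not s, w
6. not s, w
Accessibility: uRu, uRv, vRu, vRv, vRw, wRv, wRw
The negation has an open branch (countermodel exists).

No, not valid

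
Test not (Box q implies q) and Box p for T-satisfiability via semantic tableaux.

No, unsatisfiable

1. not (Box q implies q) and Box p, w0
2. not (Box q implies q), w0
3. Box p, w0
4. Box q, w0
5. not q, w0
6. p, w0
7. q, w0
Accessibility: w0Rw0
Branch closes: q and not q both at w0.
All branches of the tableau close; one closing branch shown above.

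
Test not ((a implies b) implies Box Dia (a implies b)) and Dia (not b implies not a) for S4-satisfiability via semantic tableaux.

Satisfiable

1. not ((a implies b) implies Box Dia (a implies b)) and Dia (not b implies not a), 0
2. not ((a implies b) implies Box Dia (a implies b)), 0
3. Dia (not b implies not a), 0
4. a implies b, 0
5. not Box Dia (a implies b), 0
6. b, 0
7. not b implies not a, 1
8. not a, 1
9. not Dia (a implies b), 2
10. not (a implies b), 2
11. a, 2
12. not b, 2
Accessibility: 0R0, 0R1, 0R2, 1R1, 2R2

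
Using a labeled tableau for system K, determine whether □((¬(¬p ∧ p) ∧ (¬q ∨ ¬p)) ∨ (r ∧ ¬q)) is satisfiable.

1. □((¬(¬p ∧ p) ∧ (¬q ∨ ¬p)) ∨ (r ∧ ¬q)), w0

Satisfiable (open branch found)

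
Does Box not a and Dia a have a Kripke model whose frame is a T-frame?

No, unsatisfiable

1. Box not a and Dia a, w0
2. Box not a, w0   [and-rule on 1]
3. Dia a, w0   [and-rule on 1]
4. not a, w0   [Box-rule on 2 via w0Rw0]
5. a, w1   [Dia-rule on 3: fresh world w1, w0Rw1]
6. not a, w1   [Box-rule on 2 via w0Rw1]
Accessibility: w0Rw0, w0Rw1, w1Rw1
Branch closes: a and not a both at w1.
Every branch closes; the branch above is one of them.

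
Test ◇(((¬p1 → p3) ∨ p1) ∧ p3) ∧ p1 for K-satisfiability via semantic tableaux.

1. ◇(((¬p1 → p3) ∨ p1) ∧ p3) ∧ p1, u
2. ◇(((¬p1 → p3) ∨ p1) ∧ p3), u
3. p1, u
4. ((¬p1 → p3) ∨ p1) ∧ p3, v
5. (¬p1 → p3) ∨ p1, v
6. p3, v
7. p1, v
Accessibility: uRv

Satisfiable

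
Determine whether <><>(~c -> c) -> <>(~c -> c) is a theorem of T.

Tableau for the negation ~(<><>(~c -> c) -> <>(~c -> c)):
1. ~(<><>(~c -> c) -> <>(~c -> c)), 0
2. <><>(~c -> c), 0
3. ~<>(~c -> c), 0
4. ~(~c -> c), 0
5. ~c, 0
6. <>(~c -> c), 1
7. ~(~c -> c), 1
8. ~c, 1
9. ~c -> c, 2
10. c, 2
Accessibility: 0R0, 0R1, 1R1, 1R2, 2R2
The negation has an open branch (countermodel exists).

Invalid (countermodel exists)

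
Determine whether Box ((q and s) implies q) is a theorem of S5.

Yes, valid

Tableau for the negation not Box ((q and s) implies q):
1. not Box ((q and s) implies q), 0
2. not ((q and s) implies q), 1   [neg-Box-rule on 1: fresh world 1, 0R1]
3. q and s, 1   [neg-implies-rule on 2]
4. not q, 1   [neg-implies-rule on 2]
5. q, 1   [and-rule on 3]
6. s, 1   [and-rule on 3]
Accessibility: 0R0, 0R1, 1R0, 1R1
Branch closes: q and not q both at 1.
Every branch of the negation's tableau closes; the branch above is one of them.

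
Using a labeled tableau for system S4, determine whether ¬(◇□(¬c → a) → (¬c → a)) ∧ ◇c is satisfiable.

Satisfiable

1. ¬(◇□(¬c → a) → (¬c → a)) ∧ ◇c, w0
2. ¬(◇□(¬c → a) → (¬c → a)), w0
3. ◇c, w0
4. ◇□(¬c → a), w0
5. ¬(¬c → a), w0
6. ¬c, w0
7. ¬a, w0
8. c, w1
9. □(¬c → a), w2
10. ¬c → a, w2
11. a, w2
Accessibility: w0Rw0, w0Rw1, w0Rw2, w1Rw1, w2Rw2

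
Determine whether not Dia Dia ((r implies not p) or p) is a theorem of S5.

Not valid

Tableau for the negation Dia Dia ((r implies not p) or p):
1. Dia Dia ((r implies not p) or p), 0
2. Dia ((r implies not p) or p), 1
3. (r implies not p) or p, 2
4. p, 2
Accessibility: 0R0, 0R1, 0R2, 1R0, 1R1, 1R2, 2R0, 2R1, 2R2
The negation has an open branch (countermodel exists).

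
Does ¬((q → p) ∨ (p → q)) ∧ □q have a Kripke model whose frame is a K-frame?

Unsatisfiable

1. ¬((q → p) ∨ (p → q)) ∧ □q, w0
2. ¬((q → p) ∨ (p → q)), w0
3. □q, w0
4. ¬(q → p), w0
5. ¬(p → q), w0
6. q, w0
7. ¬p, w0
8. p, w0
9. ¬q, w0
Branch closes: p and ¬p both at w0.
All branches of the tableau close; one closing branch shown above.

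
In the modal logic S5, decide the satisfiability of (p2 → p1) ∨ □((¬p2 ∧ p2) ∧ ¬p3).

1. (p2 → p1) ∨ □((¬p2 ∧ p2) ∧ ¬p3), u
2. p2 → p1, u   [∨-rule on 1 (branches; this branch)]
3. p1, u   [→-rule on 2 (branches; this branch)]
Accessibility: uRu

Satisfiable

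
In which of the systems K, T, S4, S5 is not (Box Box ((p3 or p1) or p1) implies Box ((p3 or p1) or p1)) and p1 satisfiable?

K-tableau for the formula:
1. not (Box Box ((p3 or p1) or p1) implies Box ((p3 or p1) or p1)) and p1, w0
2. not (Box Box ((p3 or p1) or p1) implies Box ((p3 or p1) or p1)), w0
3. p1, w0
4. Box Box ((p3 or p1) or p1), w0
5. not Box ((p3 or p1) or p1), w0
6. not ((p3 or p1) or p1), w1
7. not (p3 or p1), w1
8. not p1, w1
9. not p3, w1
10. Box ((p3 or p1) or p1), w1
Accessibility: w0Rw1
Complete open branch: satisfiable in K.
T-tableau for the formula:
1. not (Box Box ((p3 or p1) or p1) implies Box ((p3 or p1) or p1)) and p1, w0
2. not (Box Box ((p3 or p1) or p1) implies Box ((p3 or p1) or p1)), w0
3. p1, w0
4. Box Box ((p3 or p1) or p1), w0
5. not Box ((p3 or p1) or p1), w0
6. Box ((p3 or p1) or p1), w0
7. (p3 or p1) or p1, w0
8. p3 or p1, w0
9. not ((p3 or p1) or p1), w1
10. not (p3 or p1), w1
11. not p1, w1
12. not p3, w1
13. Box ((p3 or p1) or p1), w1
14. (p3 or p1) or p1, w1
15. p3 or p1, w1
16. p1, w1
Accessibility: w0Rw0, w0Rw1, w1Rw1
Branch closes: p1 and not p1 both at w1.
Every branch closes (one shown): unsatisfiable in T, hence also in S4, S5 (every S4/S5-frame is a T-frame).

K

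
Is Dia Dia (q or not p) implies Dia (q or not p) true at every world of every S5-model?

Tableau for the negation not (Dia Dia (q or not p) implies Dia (q or not p)):
1. not (Dia Dia (q or not p) implies Dia (q or not p)), w0
2. Dia Dia (q or not p), w0
3. not Dia (q or not p), w0
4. not (q or not p), w0
5. not q, w0
6. p, w0
7. Dia (q or not p), w1
8. not (q or not p), w1
9. not q, w1
10. p, w1
11. q or not p, w2
12. not (q or not p), w2
13. not q, w2
14. p, w2
15. not p, w2
Accessibility: w0Rw0, w0Rw1, w0Rw2, w1Rw0, w1Rw1, w1Rw2, w2Rw0, w2Rw1, w2Rw2
Branch closes: p and not p both at w2.
All branches of the negation close; one closing branch shown above.

Valid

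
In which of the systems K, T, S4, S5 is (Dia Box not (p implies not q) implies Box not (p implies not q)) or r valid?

S5

S4-tableau for the negation not ((Dia Box not (p implies not q) implies Box not (p implies not q)) or r):
1. not ((Dia Box not (p implies not q) implies Box not (p implies not q)) or r), u
2. not (Dia Box not (p implies not q) implies Box not (p implies not q)), u
3. not r, u
4. Dia Box not (p implies not q), u
5. not Box not (p implies not q), u
6. Box not (p implies not q), v
7. not (p implies not q), v
8. p, v
9. q, v
10. p implies not q, w
11. not q, w
Accessibility: uRu, uRv, uRw, vRv, wRw
Complete open branch: countermodel on an S4-frame, so not valid in S4, nor in K, T (the same frame is also a K-frame and a T-frame).
S5-tableau for the negation not ((Dia Box not (p implies not q) implies Box not (p implies not q)) or r):
1. not ((Dia Box not (p implies not q) implies Box not (p implies not q)) or r), u
2. not (Dia Box not (p implies not q) implies Box not (p implies not q)), u
3. not r, u
4. Dia Box not (p implies not q), u
5. not Box not (p implies not q), u
6. Box not (p implies not q), v
7. not (p implies not q), u
8. p, u
9. q, u
10. not (p implies not q), v
11. p, v
12. q, v
13. p implies not q, w
14. not (p implies not q), w
15. p, w
16. q, w
17. not q, w
Accessibility: uRu, uRv, uRw, vRu, vRv, vRw, wRu, wRv, wRw
Branch closes: q and not q both at w.
Every branch closes (one shown): valid in S5.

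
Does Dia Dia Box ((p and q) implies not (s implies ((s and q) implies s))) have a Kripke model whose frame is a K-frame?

Yes, satisfiable

1. Dia Dia Box ((p and q) implies not (s implies ((s and q) implies s))), 0
2. Dia Box ((p and q) implies not (s implies ((s and q) implies s))), 1
3. Box ((p and q) implies not (s implies ((s and q) implies s))), 2
Accessibility: 0R1, 1R2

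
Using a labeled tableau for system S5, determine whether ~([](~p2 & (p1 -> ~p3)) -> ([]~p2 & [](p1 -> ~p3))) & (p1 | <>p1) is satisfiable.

Unsatisfiable (every branch closes)

1. ~([](~p2 & (p1 -> ~p3)) -> ([]~p2 & [](p1 -> ~p3))) & (p1 | <>p1), u
2. ~([](~p2 & (p1 -> ~p3)) -> ([]~p2 & [](p1 -> ~p3))), u
3. p1 | <>p1, u
4. [](~p2 & (p1 -> ~p3)), u
5. ~([]~p2 & [](p1 -> ~p3)), u
6. ~p2 & (p1 -> ~p3), u
7. ~p2, u
8. p1 -> ~p3, u
9. <>p1, u
10. ~[](p1 -> ~p3), u
11. ~p3, u
12. p1, v
13. ~p2 & (p1 -> ~p3), v
14. ~p2, v
15. p1 -> ~p3, v
16. ~p3, v
17. ~(p1 -> ~p3), w
18. p1, w
19. p3, w
20. ~p2 & (p1 -> ~p3), w
21. ~p2, w
22. p1 -> ~p3, w
23. ~p3, w
Accessibility: uRu, uRv, uRw, vRu, vRv, vRw, wRu, wRv, wRw
Branch closes: p3 and ~p3 both at w.
(One branch shown.) All branches close.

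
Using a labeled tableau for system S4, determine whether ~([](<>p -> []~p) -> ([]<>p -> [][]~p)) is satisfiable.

1. ~([](<>p -> []~p) -> ([]<>p -> [][]~p)), u
2. [](<>p -> []~p), u
3. ~([]<>p -> [][]~p), u
4. []<>p, u
5. ~[][]~p, u
6. <>p -> []~p, u
7. <>p, u
8. []~p, u
9. ~p, u
10. ~[]~p, v
11. <>p -> []~p, v
12. <>p, v
13. ~p, v
14. []~p, v
15. p, w
16. <>p -> []~p, w
17. <>p, w
18. ~p, w
Accessibility: uRu, uRv, uRw, vRv, wRw
Branch closes: p and ~p both at w.
Every branch closes; the branch above is one of them.

No, unsatisfiable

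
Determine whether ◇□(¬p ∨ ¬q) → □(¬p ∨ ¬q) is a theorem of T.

Tableau for the negation ¬(◇□(¬p ∨ ¬q) → □(¬p ∨ ¬q)):
1. ¬(◇□(¬p ∨ ¬q) → □(¬p ∨ ¬q)), w0
2. ◇□(¬p ∨ ¬q), w0
3. ¬□(¬p ∨ ¬q), w0
4. □(¬p ∨ ¬q), w1
5. ¬p ∨ ¬q, w1
6. ¬q, w1
7. ¬(¬p ∨ ¬q), w2
8. p, w2
9. q, w2
Accessibility: w0Rw0, w0Rw1, w0Rw2, w1Rw1, w2Rw2
The negation has an open branch (countermodel exists).

No, not valid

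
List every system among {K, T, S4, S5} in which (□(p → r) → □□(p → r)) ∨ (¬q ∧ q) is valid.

S4, S5

S4-tableau for the negation ¬((□(p → r) → □□(p → r)) ∨ (¬q ∧ q)):
1. ¬((□(p → r) → □□(p → r)) ∨ (¬q ∧ q)), 0
2. ¬(□(p → r) → □□(p → r)), 0   [¬∨-rule on 1]
3. ¬(¬q ∧ q), 0   [¬∨-rule on 1]
4. □(p → r), 0   [¬→-rule on 2]
5. ¬□□(p → r), 0   [¬→-rule on 2]
6. p → r, 0   [□-rule on 4 via 0R0]
7. ¬q, 0   [¬∧-rule on 3 (branches; this branch)]
8. r, 0   [→-rule on 6 (branches; this branch)]
9. ¬□(p → r), 1   [¬□-rule on 5: fresh world 1, 0R1]
10. p → r, 1   [□-rule on 4 via 0R1]
11. r, 1   [→-rule on 10 (branches; this branch)]
12. ¬(p → r), 2   [¬□-rule on 9: fresh world 2, 1R2]
13. p, 2   [¬→-rule on 12]
14. ¬r, 2   [¬→-rule on 12]
15. p → r, 2   [□-rule on 4 via 0R2]
16. r, 2   [→-rule on 15 (branches; this branch)]
Accessibility: 0R0, 0R1, 0R2, 1R1, 1R2, 2R2
Branch closes: r and ¬r both at 2.
Every branch closes (one shown): valid in S4, hence also in S5 (every theorem of S4 is a theorem of S5).
T-tableau for the negation ¬((□(p → r) → □□(p → r)) ∨ (¬q ∧ q)):
1. ¬((□(p → r) → □□(p → r)) ∨ (¬q ∧ q)), 0
2. ¬(□(p → r) → □□(p → r)), 0   [¬∨-rule on 1]
3. ¬(¬q ∧ q), 0   [¬∨-rule on 1]
4. □(p → r), 0   [¬→-rule on 2]
5. ¬□□(p → r), 0   [¬→-rule on 2]
6. p → r, 0   [□-rule on 4 via 0R0]
7. ¬q, 0   [¬∧-rule on 3 (branches; this branch)]
8. r, 0   [→-rule on 6 (branches; this branch)]
9. ¬□(p → r), 1   [¬□-rule on 5: fresh world 1, 0R1]
10. p → r, 1   [□-rule on 4 via 0R1]
11. r, 1   [→-rule on 10 (branches; this branch)]
12. ¬(p → r), 2   [¬□-rule on 9: fresh world 2, 1R2]
13. p, 2   [¬→-rule on 12]
14. ¬r, 2   [¬→-rule on 12]
Accessibility: 0R0, 0R1, 1R1, 1R2, 2R2
Complete open branch: countermodel on a T-frame, so not valid in T, nor in K (the same frame is also a K-frame).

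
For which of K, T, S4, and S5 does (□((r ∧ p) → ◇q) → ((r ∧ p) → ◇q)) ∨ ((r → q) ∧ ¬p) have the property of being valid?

T-tableau for the negation ¬((□((r ∧ p) → ◇q) → ((r ∧ p) → ◇q)) ∨ ((r → q) ∧ ¬p)):
1. ¬((□((r ∧ p) → ◇q) → ((r ∧ p) → ◇q)) ∨ ((r → q) ∧ ¬p)), u
2. ¬(□((r ∧ p) → ◇q) → ((r ∧ p) → ◇q)), u
3. ¬((r → q) ∧ ¬p), u
4. □((r ∧ p) → ◇q), u
5. ¬((r ∧ p) → ◇q), u
6. r ∧ p, u
7. ¬◇q, u
8. r, u
9. p, u
10. (r ∧ p) → ◇q, u
11. ¬q, u
12. ¬(r → q), u
13. ◇q, u
14. q, v
15. (r ∧ p) → ◇q, v
16. ¬q, v
Accessibility: uRu, uRv, vRv
Branch closes: q and ¬q both at v.
Every branch closes (one shown): valid in T, hence also in S4, S5 (every theorem of T is a theorem of S4 and S5).
K-tableau for the negation ¬((□((r ∧ p) → ◇q) → ((r ∧ p) → ◇q)) ∨ ((r → q) ∧ ¬p)):
1. ¬((□((r ∧ p) → ◇q) → ((r ∧ p) → ◇q)) ∨ ((r → q) ∧ ¬p)), u
2. ¬(□((r ∧ p) → ◇q) → ((r ∧ p) → ◇q)), u
3. ¬((r → q) ∧ ¬p), u
4. □((r ∧ p) → ◇q), u
5. ¬((r ∧ p) → ◇q), u
6. r ∧ p, u
7. ¬◇q, u
8. r, u
9. p, u
Complete open branch: countermodel on a K-frame, so not valid in K.

T, S4, S5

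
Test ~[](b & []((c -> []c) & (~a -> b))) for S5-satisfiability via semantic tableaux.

1. ~[](b & []((c -> []c) & (~a -> b))), u
2. ~(b & []((c -> []c) & (~a -> b))), v
3. ~[]((c -> []c) & (~a -> b)), v
4. ~((c -> []c) & (~a -> b)), w
5. ~(~a -> b), w
6. ~a, w
7. ~b, w
Accessibility: uRu, uRv, uRw, vRu, vRv, vRw, wRu, wRv, wRw

Yes, satisfiable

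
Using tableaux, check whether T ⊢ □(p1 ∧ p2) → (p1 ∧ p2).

Valid in T

Tableau for the negation ¬(□(p1 ∧ p2) → (p1 ∧ p2)):
1. ¬(□(p1 ∧ p2) → (p1 ∧ p2)), u
2. □(p1 ∧ p2), u
3. ¬(p1 ∧ p2), u
4. p1 ∧ p2, u
5. p1, u
6. p2, u
7. ¬p2, u
Accessibility: uRu
Branch closes: p2 and ¬p2 both at u.
All branches of the negation close; one closing branch shown above.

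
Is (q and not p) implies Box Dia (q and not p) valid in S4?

Not valid

Tableau for the negation not ((q and not p) implies Box Dia (q and not p)):
1. not ((q and not p) implies Box Dia (q and not p)), w0
2. q and not p, w0
3. not Box Dia (q and not p), w0
4. q, w0
5. not p, w0
6. not Dia (q and not p), w1
7. not (q and not p), w1
8. p, w1
Accessibility: w0Rw0, w0Rw1, w1Rw1
The negation has an open branch (countermodel exists).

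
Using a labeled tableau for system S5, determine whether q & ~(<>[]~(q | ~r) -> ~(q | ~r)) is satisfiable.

No, unsatisfiable

1. q & ~(<>[]~(q | ~r) -> ~(q | ~r)), 0
2. q, 0
3. ~(<>[]~(q | ~r) -> ~(q | ~r)), 0
4. <>[]~(q | ~r), 0
5. q | ~r, 0
6. ~r, 0
7. []~(q | ~r), 1
8. ~(q | ~r), 0
9. ~q, 0
10. r, 0
Accessibility: 0R0, 0R1, 1R0, 1R1
Branch closes: q and ~q both at 0.
Every branch closes; the branch above is one of them.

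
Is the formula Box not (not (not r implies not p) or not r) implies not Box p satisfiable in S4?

Satisfiable

1. Box not (not (not r implies not p) or not r) implies not Box p, w0
2. not Box p, w0
3. not p, w1
Accessibility: w0Rw0, w0Rw1, w1Rw1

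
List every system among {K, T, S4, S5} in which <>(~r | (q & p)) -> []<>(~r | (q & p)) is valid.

S5

S4-tableau for the negation ~(<>(~r | (q & p)) -> []<>(~r | (q & p))):
1. ~(<>(~r | (q & p)) -> []<>(~r | (q & p))), u
2. <>(~r | (q & p)), u   [~->-rule on 1]
3. ~[]<>(~r | (q & p)), u   [~->-rule on 1]
4. ~r | (q & p), v   [<>-rule on 2: fresh world v, uRv]
5. q & p, v   [|-rule on 4 (branches; this branch)]
6. q, v   [&-rule on 5]
7. p, v   [&-rule on 5]
8. ~<>(~r | (q & p)), w   [~[]-rule on 3: fresh world w, uRw]
9. ~(~r | (q & p)), w   [~<>-rule on 8 via wRw]
10. r, w   [~|-rule on 9]
11. ~(q & p), w   [~|-rule on 9]
12. ~p, w   [~&-rule on 11 (branches; this branch)]
Accessibility: uRu, uRv, uRw, vRv, wRw
Complete open branch: countermodel on an S4-frame, so not valid in S4, nor in K, T (the same frame is also a K-frame and a T-frame).
S5-tableau for the negation ~(<>(~r | (q & p)) -> []<>(~r | (q & p))):
1. ~(<>(~r | (q & p)) -> []<>(~r | (q & p))), u
2. <>(~r | (q & p)), u   [~->-rule on 1]
3. ~[]<>(~r | (q & p)), u   [~->-rule on 1]
4. ~r | (q & p), v   [<>-rule on 2: fresh world v, uRv]
5. q & p, v   [|-rule on 4 (branches; this branch)]
6. q, v   [&-rule on 5]
7. p, v   [&-rule on 5]
8. ~<>(~r | (q & p)), w   [~[]-rule on 3: fresh world w, uRw]
9. ~(~r | (q & p)), u   [~<>-rule on 8 via wRu]
10. r, u   [~|-rule on 9]
11. ~(q & p), u   [~|-rule on 9]
12. ~(~r | (q & p)), v   [~<>-rule on 8 via wRv]
13. r, v   [~|-rule on 12]
14. ~(q & p), v   [~|-rule on 12]
15. ~(~r | (q & p)), w   [~<>-rule on 8 via wRw]
16. r, w   [~|-rule on 15]
17. ~(q & p), w   [~|-rule on 15]
18. ~p, u   [~&-rule on 11 (branches; this branch)]
19. ~p, v   [~&-rule on 14 (branches; this branch)]
Accessibility: uRu, uRv, uRw, vRu, vRv, vRw, wRu, wRv, wRw
Branch closes: p and ~p both at v.
Every branch closes (one shown): valid in S5.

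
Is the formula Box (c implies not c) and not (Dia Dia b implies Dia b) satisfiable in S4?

1. Box (c implies not c) and not (Dia Dia b implies Dia b), w0
2. Box (c implies not c), w0   [and-rule on 1]
3. not (Dia Dia b implies Dia b), w0   [and-rule on 1]
4. Dia Dia b, w0   [neg-implies-rule on 3]
5. not Dia b, w0   [neg-implies-rule on 3]
6. c implies not c, w0   [Box-rule on 2 via w0Rw0]
7. not b, w0   [neg-Dia-rule on 5 via w0Rw0]
8. not c, w0   [implies-rule on 6 (branches; this branch)]
9. Dia b, w1   [Dia-rule on 4: fresh world w1, w0Rw1]
10. c implies not c, w1   [Box-rule on 2 via w0Rw1]
11. not b, w1   [neg-Dia-rule on 5 via w0Rw1]
12. not c, w1   [implies-rule on 10 (branches; this branch)]
13. b, w2   [Dia-rule on 9: fresh world w2, w1Rw2]
14. c implies not c, w2   [Box-rule on 2 via w0Rw2]
15. not b, w2   [neg-Dia-rule on 5 via w0Rw2]
Accessibility: w0Rw0, w0Rw1, w0Rw2, w1Rw1, w1Rw2, w2Rw2
Branch closes: b and not b both at w2.
All branches of the tableau close; one closing branch shown above.

Unsatisfiable (every branch closes)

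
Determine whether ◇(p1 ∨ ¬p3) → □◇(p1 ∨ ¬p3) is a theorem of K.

Tableau for the negation ¬(◇(p1 ∨ ¬p3) → □◇(p1 ∨ ¬p3)):
1. ¬(◇(p1 ∨ ¬p3) → □◇(p1 ∨ ¬p3)), w0
2. ◇(p1 ∨ ¬p3), w0
3. ¬□◇(p1 ∨ ¬p3), w0
4. p1 ∨ ¬p3, w1
5. ¬p3, w1
6. ¬◇(p1 ∨ ¬p3), w2
Accessibility: w0Rw1, w0Rw2
The negation has an open branch (countermodel exists).

Not valid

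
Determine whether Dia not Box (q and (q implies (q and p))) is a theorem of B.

Not valid

Tableau for the negation not Dia not Box (q and (q implies (q and p))):
1. not Dia not Box (q and (q implies (q and p))), u
2. Box (q and (q implies (q and p))), u
3. q and (q implies (q and p)), u
4. q, u
5. q implies (q and p), u
6. q and p, u
7. p, u
Accessibility: uRu
The negation has an open branch (countermodel exists).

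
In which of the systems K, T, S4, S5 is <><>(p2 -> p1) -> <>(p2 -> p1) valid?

S4, S5

S4-tableau for the negation ~(<><>(p2 -> p1) -> <>(p2 -> p1)):
1. ~(<><>(p2 -> p1) -> <>(p2 -> p1)), u
2. <><>(p2 -> p1), u   [~->-rule on 1]
3. ~<>(p2 -> p1), u   [~->-rule on 1]
4. ~(p2 -> p1), u   [~<>-rule on 3 via uRu]
5. p2, u   [~->-rule on 4]
6. ~p1, u   [~->-rule on 4]
7. <>(p2 -> p1), v   [<>-rule on 2: fresh world v, uRv]
8. ~(p2 -> p1), v   [~<>-rule on 3 via uRv]
9. p2, v   [~->-rule on 8]
10. ~p1, v   [~->-rule on 8]
11. p2 -> p1, w   [<>-rule on 7: fresh world w, vRw]
12. ~(p2 -> p1), w   [~<>-rule on 3 via uRw]
13. p2, w   [~->-rule on 12]
14. ~p1, w   [~->-rule on 12]
15. p1, w   [->-rule on 11 (branches; this branch)]
Accessibility: uRu, uRv, uRw, vRv, vRw, wRw
Branch closes: p1 and ~p1 both at w.
Every branch closes (one shown): valid in S4, hence also in S5 (every theorem of S4 is a theorem of S5).
T-tableau for the negation ~(<><>(p2 -> p1) -> <>(p2 -> p1)):
1. ~(<><>(p2 -> p1) -> <>(p2 -> p1)), u
2. <><>(p2 -> p1), u   [~->-rule on 1]
3. ~<>(p2 -> p1), u   [~->-rule on 1]
4. ~(p2 -> p1), u   [~<>-rule on 3 via uRu]
5. p2, u   [~->-rule on 4]
6. ~p1, u   [~->-rule on 4]
7. <>(p2 -> p1), v   [<>-rule on 2: fresh world v, uRv]
8. ~(p2 -> p1), v   [~<>-rule on 3 via uRv]
9. p2, v   [~->-rule on 8]
10. ~p1, v   [~->-rule on 8]
11. p2 -> p1, w   [<>-rule on 7: fresh world w, vRw]
12. p1, w   [->-rule on 11 (branches; this branch)]
Accessibility: uRu, uRv, vRv, vRw, wRw
Complete open branch: countermodel on a T-frame, so not valid in T, nor in K (the same frame is also a K-frame).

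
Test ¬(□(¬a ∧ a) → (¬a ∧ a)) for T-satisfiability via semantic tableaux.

1. ¬(□(¬a ∧ a) → (¬a ∧ a)), 0
2. □(¬a ∧ a), 0
3. ¬(¬a ∧ a), 0
4. ¬a ∧ a, 0
5. ¬a, 0
6. a, 0
Accessibility: 0R0
Branch closes: a and ¬a both at 0.
(One branch shown.) All branches close.

Unsatisfiable (every branch closes)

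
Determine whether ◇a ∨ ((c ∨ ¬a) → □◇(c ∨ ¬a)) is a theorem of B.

Valid

Tableau for the negation ¬(◇a ∨ ((c ∨ ¬a) → □◇(c ∨ ¬a))):
1. ¬(◇a ∨ ((c ∨ ¬a) → □◇(c ∨ ¬a))), 0
2. ¬◇a, 0
3. ¬((c ∨ ¬a) → □◇(c ∨ ¬a)), 0
4. c ∨ ¬a, 0
5. ¬□◇(c ∨ ¬a), 0
6. ¬a, 0
7. ¬◇(c ∨ ¬a), 1
8. ¬a, 1
9. ¬(c ∨ ¬a), 0
10. ¬c, 0
11. a, 0
Accessibility: 0R0, 0R1, 1R0, 1R1
Branch closes: a and ¬a both at 0.
All branches of the negation close; one closing branch shown above.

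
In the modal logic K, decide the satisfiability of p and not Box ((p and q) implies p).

No, unsatisfiable

1. p and not Box ((p and q) implies p), 0
2. p, 0
3. not Box ((p and q) implies p), 0
4. not ((p and q) implies p), 1
5. p and q, 1
6. not p, 1
7. p, 1
8. q, 1
Accessibility: 0R1
Branch closes: p and not p both at 1.
Every branch closes; the branch above is one of them.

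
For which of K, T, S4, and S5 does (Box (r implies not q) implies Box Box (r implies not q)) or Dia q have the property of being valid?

S4, S5

T-tableau for the negation not ((Box (r implies not q) implies Box Box (r implies not q)) or Dia q):
1. not ((Box (r implies not q) implies Box Box (r implies not q)) or Dia q), w0
2. not (Box (r implies not q) implies Box Box (r implies not q)), w0   [neg-or-rule on 1]
3. not Dia q, w0   [neg-or-rule on 1]
4. Box (r implies not q), w0   [neg-implies-rule on 2]
5. not Box Box (r implies not q), w0   [neg-implies-rule on 2]
6. not q, w0   [neg-Dia-rule on 3 via w0Rw0]
7. r implies not q, w0   [Box-rule on 4 via w0Rw0]
8. not Box (r implies not q), w1   [neg-Box-rule on 5: fresh world w1, w0Rw1]
9. not q, w1   [neg-Dia-rule on 3 via w0Rw1]
10. r implies not q, w1   [Box-rule on 4 via w0Rw1]
11. not (r implies not q), w2   [neg-Box-rule on 8: fresh world w2, w1Rw2]
12. r, w2   [neg-implies-rule on 11]
13. q, w2   [neg-implies-rule on 11]
Accessibility: w0Rw0, w0Rw1, w1Rw1, w1Rw2, w2Rw2
Complete open branch: countermodel on a T-frame, so not valid in T, nor in K (the same frame is also a K-frame).
S4-tableau for the negation not ((Box (r implies not q) implies Box Box (r implies not q)) or Dia q):
1. not ((Box (r implies not q) implies Box Box (r implies not q)) or Dia q), w0
2. not (Box (r implies not q) implies Box Box (r implies not q)), w0   [neg-or-rule on 1]
3. not Dia q, w0   [neg-or-rule on 1]
4. Box (r implies not q), w0   [neg-implies-rule on 2]
5. not Box Box (r implies not q), w0   [neg-implies-rule on 2]
6. not q, w0   [neg-Dia-rule on 3 via w0Rw0]
7. r implies not q, w0   [Box-rule on 4 via w0Rw0]
8. not Box (r implies not q), w1   [neg-Box-rule on 5: fresh world w1, w0Rw1]
9. not q, w1   [neg-Dia-rule on 3 via w0Rw1]
10. r implies not q, w1   [Box-rule on 4 via w0Rw1]
11. not (r implies not q), w2   [neg-Box-rule on 8: fresh world w2, w1Rw2]
12. r, w2   [neg-implies-rule on 11]
13. q, w2   [neg-implies-rule on 11]
14. not q, w2   [neg-Dia-rule on 3 via w0Rw2]
Accessibility: w0Rw0, w0Rw1, w0Rw2, w1Rw1, w1Rw2, w2Rw2
Branch closes: q and not q both at w2.
Every branch closes (one shown): valid in S4, hence also in S5 (every theorem of S4 is a theorem of S5).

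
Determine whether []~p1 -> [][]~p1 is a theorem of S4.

Tableau for the negation ~([]~p1 -> [][]~p1):
1. ~([]~p1 -> [][]~p1), w0
2. []~p1, w0
3. ~[][]~p1, w0
4. ~p1, w0
5. ~[]~p1, w1
6. ~p1, w1
7. p1, w2
8. ~p1, w2
Accessibility: w0Rw0, w0Rw1, w0Rw2, w1Rw1, w1Rw2, w2Rw2
Branch closes: p1 and ~p1 both at w2.
Every branch of the negation's tableau closes; the branch above is one of them.

Valid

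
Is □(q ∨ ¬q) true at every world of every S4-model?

Valid in S4

Tableau for the negation ¬□(q ∨ ¬q):
1. ¬□(q ∨ ¬q), w0
2. ¬(q ∨ ¬q), w1
3. ¬q, w1
4. q, w1
Accessibility: w0Rw0, w0Rw1, w1Rw1
Branch closes: q and ¬q both at w1.
Every branch of the negation's tableau closes; the branch above is one of them.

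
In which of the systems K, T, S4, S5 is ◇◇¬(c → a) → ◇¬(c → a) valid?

S4-tableau for the negation ¬(◇◇¬(c → a) → ◇¬(c → a)):
1. ¬(◇◇¬(c → a) → ◇¬(c → a)), u
2. ◇◇¬(c → a), u   [¬→-rule on 1]
3. ¬◇¬(c → a), u   [¬→-rule on 1]
4. c → a, u   [¬◇-rule on 3 via uRu]
5. a, u   [→-rule on 4 (branches; this branch)]
6. ◇¬(c → a), v   [◇-rule on 2: fresh world v, uRv]
7. c → a, v   [¬◇-rule on 3 via uRv]
8. a, v   [→-rule on 7 (branches; this branch)]
9. ¬(c → a), w   [◇-rule on 6: fresh world w, vRw]
10. c, w   [¬→-rule on 9]
11. ¬a, w   [¬→-rule on 9]
12. c → a, w   [¬◇-rule on 3 via uRw]
13. a, w   [→-rule on 12 (branches; this branch)]
Accessibility: uRu, uRv, uRw, vRv, vRw, wRw
Branch closes: a and ¬a both at w.
Every branch closes (one shown): valid in S4, hence also in S5 (every theorem of S4 is a theorem of S5).
T-tableau for the negation ¬(◇◇¬(c → a) → ◇¬(c → a)):
1. ¬(◇◇¬(c → a) → ◇¬(c → a)), u
2. ◇◇¬(c → a), u   [¬→-rule on 1]
3. ¬◇¬(c → a), u   [¬→-rule on 1]
4. c → a, u   [¬◇-rule on 3 via uRu]
5. a, u   [→-rule on 4 (branches; this branch)]
6. ◇¬(c → a), v   [◇-rule on 2: fresh world v, uRv]
7. c → a, v   [¬◇-rule on 3 via uRv]
8. a, v   [→-rule on 7 (branches; this branch)]
9. ¬(c → a), w   [◇-rule on 6: fresh world w, vRw]
10. c, w   [¬→-rule on 9]
11. ¬a, w   [¬→-rule on 9]
Accessibility: uRu, uRv, vRv, vRw, wRw
Complete open branch: countermodel on a T-frame, so not valid in T, nor in K (the same frame is also a K-frame).

S4, S5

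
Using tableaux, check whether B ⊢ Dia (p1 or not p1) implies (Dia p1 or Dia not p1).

Tableau for the negation not (Dia (p1 or not p1) implies (Dia p1 or Dia not p1)):
1. not (Dia (p1 or not p1) implies (Dia p1 or Dia not p1)), 0
2. Dia (p1 or not p1), 0
3. not (Dia p1 or Dia not p1), 0
4. not Dia p1, 0
5. not Dia not p1, 0
6. not p1, 0
7. p1, 0
Accessibility: 0R0
Branch closes: p1 and not p1 both at 0.
Every branch of the negation's tableau closes; the branch above is one of them.

Valid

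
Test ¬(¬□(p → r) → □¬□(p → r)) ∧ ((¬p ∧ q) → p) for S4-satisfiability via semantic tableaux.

Satisfiable

1. ¬(¬□(p → r) → □¬□(p → r)) ∧ ((¬p ∧ q) → p), w0
2. ¬(¬□(p → r) → □¬□(p → r)), w0   [∧-rule on 1]
3. (¬p ∧ q) → p, w0   [∧-rule on 1]
4. ¬□(p → r), w0   [¬→-rule on 2]
5. ¬□¬□(p → r), w0   [¬→-rule on 2]
6. p, w0   [→-rule on 3 (branches; this branch)]
7. ¬(p → r), w1   [¬□-rule on 4: fresh world w1, w0Rw1]
8. p, w1   [¬→-rule on 7]
9. ¬r, w1   [¬→-rule on 7]
10. □(p → r), w2   [¬□-rule on 5: fresh world w2, w0Rw2]
11. p → r, w2   [□-rule on 10 via w2Rw2]
12. r, w2   [→-rule on 11 (branches; this branch)]
Accessibility: w0Rw0, w0Rw1, w0Rw2, w1Rw1, w2Rw2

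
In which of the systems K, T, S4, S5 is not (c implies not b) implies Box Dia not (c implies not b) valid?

S5-tableau for the negation not (not (c implies not b) implies Box Dia not (c implies not b)):
1. not (not (c implies not b) implies Box Dia not (c implies not b)), u
2. not (c implies not b), u
3. not Box Dia not (c implies not b), u
4. c, u
5. b, u
6. not Dia not (c implies not b), v
7. c implies not b, u
8. c implies not b, v
9. not b, u
Accessibility: uRu, uRv, vRu, vRv
Branch closes: b and not b both at u.
Every branch closes (one shown): valid in S5.
S4-tableau for the negation not (not (c implies not b) implies Box Dia not (c implies not b)):
1. not (not (c implies not b) implies Box Dia not (c implies not b)), u
2. not (c implies not b), u
3. not Box Dia not (c implies not b), u
4. c, u
5. b, u
6. not Dia not (c implies not b), v
7. c implies not b, v
8. not b, v
Accessibility: uRu, uRv, vRv
Complete open branch: countermodel on an S4-frame, so not valid in S4, nor in K, T (the same frame is also a K-frame and a T-frame).

S5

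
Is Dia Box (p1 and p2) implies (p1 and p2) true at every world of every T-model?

Tableau for the negation not (Dia Box (p1 and p2) implies (p1 and p2)):
1. not (Dia Box (p1 and p2) implies (p1 and p2)), 0
2. Dia Box (p1 and p2), 0
3. not (p1 and p2), 0
4. not p2, 0
5. Box (p1 and p2), 1
6. p1 and p2, 1
7. p1, 1
8. p2, 1
Accessibility: 0R0, 0R1, 1R1
The negation has an open branch (countermodel exists).

No, not valid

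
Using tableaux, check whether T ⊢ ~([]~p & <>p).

Valid

Tableau for the negation []~p & <>p:
1. []~p & <>p, 0
2. []~p, 0
3. <>p, 0
4. ~p, 0
5. p, 1
6. ~p, 1
Accessibility: 0R0, 0R1, 1R1
Branch closes: p and ~p both at 1.
Every branch of the negation's tableau closes; the branch above is one of them.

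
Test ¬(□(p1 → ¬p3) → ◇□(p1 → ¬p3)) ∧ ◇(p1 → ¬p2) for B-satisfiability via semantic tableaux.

1. ¬(□(p1 → ¬p3) → ◇□(p1 → ¬p3)) ∧ ◇(p1 → ¬p2), w0
2. ¬(□(p1 → ¬p3) → ◇□(p1 → ¬p3)), w0
3. ◇(p1 → ¬p2), w0
4. □(p1 → ¬p3), w0
5. ¬◇□(p1 → ¬p3), w0
6. p1 → ¬p3, w0
7. ¬□(p1 → ¬p3), w0
8. ¬p3, w0
9. p1 → ¬p2, w1
10. p1 → ¬p3, w1
11. ¬□(p1 → ¬p3), w1
12. ¬p2, w1
13. ¬p3, w1
14. ¬(p1 → ¬p3), w2
15. p1, w2
16. p3, w2
17. p1 → ¬p3, w2
18. ¬□(p1 → ¬p3), w2
19. ¬p3, w2
Accessibility: w0Rw0, w0Rw1, w0Rw2, w1Rw0, w1Rw1, w2Rw0, w2Rw2
Branch closes: p3 and ¬p3 both at w2.
(One branch shown.) All branches close.

Unsatisfiable (every branch closes)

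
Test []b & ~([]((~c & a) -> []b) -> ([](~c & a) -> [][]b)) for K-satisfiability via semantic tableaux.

1. []b & ~([]((~c & a) -> []b) -> ([](~c & a) -> [][]b)), 0
2. []b, 0   [&-rule on 1]
3. ~([]((~c & a) -> []b) -> ([](~c & a) -> [][]b)), 0   [&-rule on 1]
4. []((~c & a) -> []b), 0   [~->-rule on 3]
5. ~([](~c & a) -> [][]b), 0   [~->-rule on 3]
6. [](~c & a), 0   [~->-rule on 5]
7. ~[][]b, 0   [~->-rule on 5]
8. ~[]b, 1   [~[]-rule on 7: fresh world 1, 0R1]
9. b, 1   [[]-rule on 2 via 0R1]
10. (~c & a) -> []b, 1   [[]-rule on 4 via 0R1]
11. ~c & a, 1   [[]-rule on 6 via 0R1]
12. ~c, 1   [&-rule on 11]
13. a, 1   [&-rule on 11]
14. []b, 1   [->-rule on 10 (branches; this branch)]
15. ~b, 2   [~[]-rule on 8: fresh world 2, 1R2]
16. b, 2   [[]-rule on 14 via 1R2]
Accessibility: 0R1, 1R2
Branch closes: b and ~b both at 2.
(One branch shown.) All branches close.

Unsatisfiable (every branch closes)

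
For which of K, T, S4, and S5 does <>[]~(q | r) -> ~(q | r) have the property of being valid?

S4-tableau for the negation ~(<>[]~(q | r) -> ~(q | r)):
1. ~(<>[]~(q | r) -> ~(q | r)), w0
2. <>[]~(q | r), w0
3. q | r, w0
4. r, w0
5. []~(q | r), w1
6. ~(q | r), w1
7. ~q, w1
8. ~r, w1
Accessibility: w0Rw0, w0Rw1, w1Rw1
Complete open branch: countermodel on an S4-frame, so not valid in S4, nor in K, T (the same frame is also a K-frame and a T-frame).
S5-tableau for the negation ~(<>[]~(q | r) -> ~(q | r)):
1. ~(<>[]~(q | r) -> ~(q | r)), w0
2. <>[]~(q | r), w0
3. q | r, w0
4. r, w0
5. []~(q | r), w1
6. ~(q | r), w0
7. ~q, w0
8. ~r, w0
Accessibility: w0Rw0, w0Rw1, w1Rw0, w1Rw1
Branch closes: r and ~r both at w0.
Every branch closes (one shown): valid in S5.

S5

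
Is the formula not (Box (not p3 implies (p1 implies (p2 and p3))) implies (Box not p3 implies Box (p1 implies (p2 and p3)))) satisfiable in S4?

1. not (Box (not p3 implies (p1 implies (p2 and p3))) implies (Box not p3 implies Box (p1 implies (p2 and p3)))), u
2. Box (not p3 implies (p1 implies (p2 and p3))), u
3. not (Box not p3 implies Box (p1 implies (p2 and p3))), u
4. Box not p3, u
5. not Box (p1 implies (p2 and p3)), u
6. not p3 implies (p1 implies (p2 and p3)), u
7. not p3, u
8. p1 implies (p2 and p3), u
9. not p1, u
10. not (p1 implies (p2 and p3)), v
11. p1, v
12. not (p2 and p3), v
13. not p3 implies (p1 implies (p2 and p3)), v
14. not p3, v
15. p1 implies (p2 and p3), v
16. p2 and p3, v
17. p2, v
18. p3, v
Accessibility: uRu, uRv, vRv
Branch closes: p3 and not p3 both at v.
Every branch closes; the branch above is one of them.

Unsatisfiable (every branch closes)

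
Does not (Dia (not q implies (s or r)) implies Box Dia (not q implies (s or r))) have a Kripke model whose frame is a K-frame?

Satisfiable (open branch found)

1. not (Dia (not q implies (s or r)) implies Box Dia (not q implies (s or r))), 0
2. Dia (not q implies (s or r)), 0   [neg-implies-rule on 1]
3. not Box Dia (not q implies (s or r)), 0   [neg-implies-rule on 1]
4. not q implies (s or r), 1   [Dia-rule on 2: fresh world 1, 0R1]
5. s or r, 1   [implies-rule on 4 (branches; this branch)]
6. r, 1   [or-rule on 5 (branches; this branch)]
7. not Dia (not q implies (s or r)), 2   [neg-Box-rule on 3: fresh world 2, 0R2]
Accessibility: 0R1, 0R2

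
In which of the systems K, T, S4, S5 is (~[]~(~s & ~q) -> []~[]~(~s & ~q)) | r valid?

S5-tableau for the negation ~((~[]~(~s & ~q) -> []~[]~(~s & ~q)) | r):
1. ~((~[]~(~s & ~q) -> []~[]~(~s & ~q)) | r), 0
2. ~(~[]~(~s & ~q) -> []~[]~(~s & ~q)), 0
3. ~r, 0
4. ~[]~(~s & ~q), 0
5. ~[]~[]~(~s & ~q), 0
6. ~s & ~q, 1
7. ~s, 1
8. ~q, 1
9. []~(~s & ~q), 2
10. ~(~s & ~q), 0
11. ~(~s & ~q), 1
12. ~(~s & ~q), 2
13. q, 0
14. q, 1
Accessibility: 0R0, 0R1, 0R2, 1R0, 1R1, 1R2, 2R0, 2R1, 2R2
Branch closes: q and ~q both at 1.
Every branch closes (one shown): valid in S5.
S4-tableau for the negation ~((~[]~(~s & ~q) -> []~[]~(~s & ~q)) | r):
1. ~((~[]~(~s & ~q) -> []~[]~(~s & ~q)) | r), 0
2. ~(~[]~(~s & ~q) -> []~[]~(~s & ~q)), 0
3. ~r, 0
4. ~[]~(~s & ~q), 0
5. ~[]~[]~(~s & ~q), 0
6. ~s & ~q, 1
7. ~s, 1
8. ~q, 1
9. []~(~s & ~q), 2
10. ~(~s & ~q), 2
11. q, 2
Accessibility: 0R0, 0R1, 0R2, 1R1, 2R2
Complete open branch: countermodel on an S4-frame, so not valid in S4, nor in K, T (the same frame is also a K-frame and a T-frame).

S5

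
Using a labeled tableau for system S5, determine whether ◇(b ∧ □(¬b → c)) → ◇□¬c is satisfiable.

1. ◇(b ∧ □(¬b → c)) → ◇□¬c, u
2. ◇□¬c, u   [→-rule on 1 (branches; this branch)]
3. □¬c, v   [◇-rule on 2: fresh world v, uRv]
4. ¬c, u   [□-rule on 3 via vRu]
5. ¬c, v   [□-rule on 3 via vRv]
Accessibility: uRu, uRv, vRu, vRv

Satisfiable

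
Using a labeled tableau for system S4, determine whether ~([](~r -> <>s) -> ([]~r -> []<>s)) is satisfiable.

1. ~([](~r -> <>s) -> ([]~r -> []<>s)), w0
2. [](~r -> <>s), w0
3. ~([]~r -> []<>s), w0
4. []~r, w0
5. ~[]<>s, w0
6. ~r -> <>s, w0
7. ~r, w0
8. <>s, w0
9. ~<>s, w1
10. ~r -> <>s, w1
11. ~r, w1
12. ~s, w1
13. <>s, w1
14. s, w2
15. ~r -> <>s, w2
16. ~r, w2
17. <>s, w2
18. s, w3
19. ~r -> <>s, w3
20. ~r, w3
21. ~s, w3
Accessibility: w0Rw0, w0Rw1, w0Rw2, w0Rw3, w1Rw1, w1Rw3, w2Rw2, w3Rw3
Branch closes: s and ~s both at w3.
Every branch closes; the branch above is one of them.

Unsatisfiable (every branch closes)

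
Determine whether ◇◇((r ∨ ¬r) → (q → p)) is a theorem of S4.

Tableau for the negation ¬◇◇((r ∨ ¬r) → (q → p)):
1. ¬◇◇((r ∨ ¬r) → (q → p)), u
2. ¬◇((r ∨ ¬r) → (q → p)), u
3. ¬((r ∨ ¬r) → (q → p)), u
4. r ∨ ¬r, u
5. ¬(q → p), u
6. q, u
7. ¬p, u
8. ¬r, u
Accessibility: uRu
The negation has an open branch (countermodel exists).

No, not valid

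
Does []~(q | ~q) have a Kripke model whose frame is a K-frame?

Satisfiable (open branch found)

1. []~(q | ~q), w0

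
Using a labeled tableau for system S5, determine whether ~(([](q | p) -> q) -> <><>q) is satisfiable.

1. ~(([](q | p) -> q) -> <><>q), u
2. [](q | p) -> q, u
3. ~<><>q, u
4. ~<>q, u
5. ~q, u
6. ~[](q | p), u
7. ~(q | p), v
8. ~q, v
9. ~p, v
10. ~<>q, v
Accessibility: uRu, uRv, vRu, vRv

Satisfiable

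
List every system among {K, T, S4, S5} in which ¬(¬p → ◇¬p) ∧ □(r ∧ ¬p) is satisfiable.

K

K-tableau for the formula:
1. ¬(¬p → ◇¬p) ∧ □(r ∧ ¬p), w0
2. ¬(¬p → ◇¬p), w0
3. □(r ∧ ¬p), w0
4. ¬p, w0
5. ¬◇¬p, w0
Complete open branch: satisfiable in K.
T-tableau for the formula:
1. ¬(¬p → ◇¬p) ∧ □(r ∧ ¬p), w0
2. ¬(¬p → ◇¬p), w0
3. □(r ∧ ¬p), w0
4. ¬p, w0
5. ¬◇¬p, w0
6. r ∧ ¬p, w0
7. r, w0
8. p, w0
Accessibility: w0Rw0
Branch closes: p and ¬p both at w0.
Every branch closes (one shown): unsatisfiable in T, hence also in S4, S5 (every S4/S5-frame is a T-frame).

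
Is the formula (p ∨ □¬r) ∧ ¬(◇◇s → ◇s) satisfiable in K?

Satisfiable (open branch found)

1. (p ∨ □¬r) ∧ ¬(◇◇s → ◇s), 0
2. p ∨ □¬r, 0   [∧-rule on 1]
3. ¬(◇◇s → ◇s), 0   [∧-rule on 1]
4. ◇◇s, 0   [¬→-rule on 3]
5. ¬◇s, 0   [¬→-rule on 3]
6. □¬r, 0   [∨-rule on 2 (branches; this branch)]
7. ◇s, 1   [◇-rule on 4: fresh world 1, 0R1]
8. ¬s, 1   [¬◇-rule on 5 via 0R1]
9. ¬r, 1   [□-rule on 6 via 0R1]
10. s, 2   [◇-rule on 7: fresh world 2, 1R2]
Accessibility: 0R1, 1R2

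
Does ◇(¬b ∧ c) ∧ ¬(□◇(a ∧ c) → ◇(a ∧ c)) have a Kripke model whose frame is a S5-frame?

1. ◇(¬b ∧ c) ∧ ¬(□◇(a ∧ c) → ◇(a ∧ c)), u
2. ◇(¬b ∧ c), u
3. ¬(□◇(a ∧ c) → ◇(a ∧ c)), u
4. □◇(a ∧ c), u
5. ¬◇(a ∧ c), u
6. ◇(a ∧ c), u
7. ¬(a ∧ c), u
8. ¬c, u
9. ¬b ∧ c, v
10. ¬b, v
11. c, v
12. ◇(a ∧ c), v
13. ¬(a ∧ c), v
14. ¬a, v
15. a ∧ c, w
16. a, w
17. c, w
18. ◇(a ∧ c), w
19. ¬(a ∧ c), w
20. ¬c, w
Accessibility: uRu, uRv, uRw, vRu, vRv, vRw, wRu, wRv, wRw
Branch closes: c and ¬c both at w.
(One branch shown.) All branches close.

Unsatisfiable (every branch closes)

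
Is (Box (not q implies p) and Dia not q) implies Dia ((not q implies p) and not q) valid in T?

Valid in T

Tableau for the negation not ((Box (not q implies p) and Dia not q) implies Dia ((not q implies p) and not q)):
1. not ((Box (not q implies p) and Dia not q) implies Dia ((not q implies p) and not q)), 0
2. Box (not q implies p) and Dia not q, 0
3. not Dia ((not q implies p) and not q), 0
4. Box (not q implies p), 0
5. Dia not q, 0
6. not ((not q implies p) and not q), 0
7. not q implies p, 0
8. q, 0
9. p, 0
10. not q, 1
11. not ((not q implies p) and not q), 1
12. not q implies p, 1
13. not (not q implies p), 1
14. not p, 1
15. p, 1
Accessibility: 0R0, 0R1, 1R1
Branch closes: p and not p both at 1.
All branches of the negation close; one closing branch shown above.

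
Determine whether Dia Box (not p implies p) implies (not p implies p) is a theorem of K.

Not valid

Tableau for the negation not (Dia Box (not p implies p) implies (not p implies p)):
1. not (Dia Box (not p implies p) implies (not p implies p)), 0
2. Dia Box (not p implies p), 0   [neg-implies-rule on 1]
3. not (not p implies p), 0   [neg-implies-rule on 1]
4. not p, 0   [neg-implies-rule on 3]
5. Box (not p implies p), 1   [Dia-rule on 2: fresh world 1, 0R1]
Accessibility: 0R1
The negation has an open branch (countermodel exists).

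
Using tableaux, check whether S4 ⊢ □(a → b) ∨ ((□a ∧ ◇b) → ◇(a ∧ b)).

Valid

Tableau for the negation ¬(□(a → b) ∨ ((□a ∧ ◇b) → ◇(a ∧ b))):
1. ¬(□(a → b) ∨ ((□a ∧ ◇b) → ◇(a ∧ b))), 0
2. ¬□(a → b), 0   [¬∨-rule on 1]
3. ¬((□a ∧ ◇b) → ◇(a ∧ b)), 0   [¬∨-rule on 1]
4. □a ∧ ◇b, 0   [¬→-rule on 3]
5. ¬◇(a ∧ b), 0   [¬→-rule on 3]
6. □a, 0   [∧-rule on 4]
7. ◇b, 0   [∧-rule on 4]
8. ¬(a ∧ b), 0   [¬◇-rule on 5 via 0R0]
9. a, 0   [□-rule on 6 via 0R0]
10. ¬b, 0   [¬∧-rule on 8 (branches; this branch)]
11. ¬(a → b), 1   [¬□-rule on 2: fresh world 1, 0R1]
12. a, 1   [¬→-rule on 11]
13. ¬b, 1   [¬→-rule on 11]
14. ¬(a ∧ b), 1   [¬◇-rule on 5 via 0R1]
15. b, 2   [◇-rule on 7: fresh world 2, 0R2]
16. ¬(a ∧ b), 2   [¬◇-rule on 5 via 0R2]
17. a, 2   [□-rule on 6 via 0R2]
18. ¬b, 2   [¬∧-rule on 16 (branches; this branch)]
Accessibility: 0R0, 0R1, 0R2, 1R1, 2R2
Branch closes: b and ¬b both at 2.
Every branch of the negation's tableau closes; the branch above is one of them.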